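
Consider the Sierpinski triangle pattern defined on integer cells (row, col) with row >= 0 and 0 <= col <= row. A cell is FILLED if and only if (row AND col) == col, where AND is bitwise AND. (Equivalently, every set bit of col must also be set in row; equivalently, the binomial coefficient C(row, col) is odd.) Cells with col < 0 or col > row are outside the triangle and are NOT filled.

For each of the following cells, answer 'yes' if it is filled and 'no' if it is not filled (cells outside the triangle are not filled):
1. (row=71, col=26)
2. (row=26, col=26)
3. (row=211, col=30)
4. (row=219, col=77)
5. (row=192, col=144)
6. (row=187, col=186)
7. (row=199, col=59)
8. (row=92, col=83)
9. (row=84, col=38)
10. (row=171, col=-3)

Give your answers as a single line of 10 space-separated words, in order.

Answer: no yes no no no yes no no no no

Derivation:
(71,26): row=0b1000111, col=0b11010, row AND col = 0b10 = 2; 2 != 26 -> empty
(26,26): row=0b11010, col=0b11010, row AND col = 0b11010 = 26; 26 == 26 -> filled
(211,30): row=0b11010011, col=0b11110, row AND col = 0b10010 = 18; 18 != 30 -> empty
(219,77): row=0b11011011, col=0b1001101, row AND col = 0b1001001 = 73; 73 != 77 -> empty
(192,144): row=0b11000000, col=0b10010000, row AND col = 0b10000000 = 128; 128 != 144 -> empty
(187,186): row=0b10111011, col=0b10111010, row AND col = 0b10111010 = 186; 186 == 186 -> filled
(199,59): row=0b11000111, col=0b111011, row AND col = 0b11 = 3; 3 != 59 -> empty
(92,83): row=0b1011100, col=0b1010011, row AND col = 0b1010000 = 80; 80 != 83 -> empty
(84,38): row=0b1010100, col=0b100110, row AND col = 0b100 = 4; 4 != 38 -> empty
(171,-3): col outside [0, 171] -> not filled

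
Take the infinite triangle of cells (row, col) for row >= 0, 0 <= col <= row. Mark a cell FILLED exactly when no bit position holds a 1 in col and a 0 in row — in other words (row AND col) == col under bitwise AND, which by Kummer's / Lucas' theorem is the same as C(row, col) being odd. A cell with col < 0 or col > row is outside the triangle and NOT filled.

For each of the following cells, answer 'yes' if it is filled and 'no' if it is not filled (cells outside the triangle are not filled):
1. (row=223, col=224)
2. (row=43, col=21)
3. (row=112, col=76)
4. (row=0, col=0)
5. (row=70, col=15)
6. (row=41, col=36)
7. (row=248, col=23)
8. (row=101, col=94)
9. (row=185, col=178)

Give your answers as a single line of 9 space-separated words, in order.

(223,224): col outside [0, 223] -> not filled
(43,21): row=0b101011, col=0b10101, row AND col = 0b1 = 1; 1 != 21 -> empty
(112,76): row=0b1110000, col=0b1001100, row AND col = 0b1000000 = 64; 64 != 76 -> empty
(0,0): row=0b0, col=0b0, row AND col = 0b0 = 0; 0 == 0 -> filled
(70,15): row=0b1000110, col=0b1111, row AND col = 0b110 = 6; 6 != 15 -> empty
(41,36): row=0b101001, col=0b100100, row AND col = 0b100000 = 32; 32 != 36 -> empty
(248,23): row=0b11111000, col=0b10111, row AND col = 0b10000 = 16; 16 != 23 -> empty
(101,94): row=0b1100101, col=0b1011110, row AND col = 0b1000100 = 68; 68 != 94 -> empty
(185,178): row=0b10111001, col=0b10110010, row AND col = 0b10110000 = 176; 176 != 178 -> empty

Answer: no no no yes no no no no no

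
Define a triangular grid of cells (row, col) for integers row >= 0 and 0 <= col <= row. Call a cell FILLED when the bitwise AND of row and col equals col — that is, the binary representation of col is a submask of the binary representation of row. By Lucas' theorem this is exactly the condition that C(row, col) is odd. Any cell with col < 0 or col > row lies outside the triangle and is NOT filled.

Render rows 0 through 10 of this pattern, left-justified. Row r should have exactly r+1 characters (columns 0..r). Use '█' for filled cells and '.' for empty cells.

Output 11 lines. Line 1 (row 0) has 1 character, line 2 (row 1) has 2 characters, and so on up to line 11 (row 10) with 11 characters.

Answer: █
██
█.█
████
█...█
██..██
█.█.█.█
████████
█.......█
██......██
█.█.....█.█

Derivation:
r0=0: █
r1=1: ██
r2=10: █.█
r3=11: ████
r4=100: █...█
r5=101: ██..██
r6=110: █.█.█.█
r7=111: ████████
r8=1000: █.......█
r9=1001: ██......██
r10=1010: █.█.....█.█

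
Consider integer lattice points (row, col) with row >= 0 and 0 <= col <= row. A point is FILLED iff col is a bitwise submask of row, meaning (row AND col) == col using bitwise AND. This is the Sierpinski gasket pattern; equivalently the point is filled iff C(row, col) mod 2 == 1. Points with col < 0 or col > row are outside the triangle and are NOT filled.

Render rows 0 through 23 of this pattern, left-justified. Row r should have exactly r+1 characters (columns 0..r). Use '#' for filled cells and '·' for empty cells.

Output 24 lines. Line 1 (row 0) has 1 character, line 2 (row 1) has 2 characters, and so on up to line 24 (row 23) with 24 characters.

Answer: #
##
#·#
####
#···#
##··##
#·#·#·#
########
#·······#
##······##
#·#·····#·#
####····####
#···#···#···#
##··##··##··##
#·#·#·#·#·#·#·#
################
#···············#
##··············##
#·#·············#·#
####············####
#···#···········#···#
##··##··········##··##
#·#·#·#·········#·#·#·#
########········########

Derivation:
r0=0: #
r1=1: ##
r2=10: #·#
r3=11: ####
r4=100: #···#
r5=101: ##··##
r6=110: #·#·#·#
r7=111: ########
r8=1000: #·······#
r9=1001: ##······##
r10=1010: #·#·····#·#
r11=1011: ####····####
r12=1100: #···#···#···#
r13=1101: ##··##··##··##
r14=1110: #·#·#·#·#·#·#·#
r15=1111: ################
r16=10000: #···············#
r17=10001: ##··············##
r18=10010: #·#·············#·#
r19=10011: ####············####
r20=10100: #···#···········#···#
r21=10101: ##··##··········##··##
r22=10110: #·#·#·#·········#·#·#·#
r23=10111: ########········########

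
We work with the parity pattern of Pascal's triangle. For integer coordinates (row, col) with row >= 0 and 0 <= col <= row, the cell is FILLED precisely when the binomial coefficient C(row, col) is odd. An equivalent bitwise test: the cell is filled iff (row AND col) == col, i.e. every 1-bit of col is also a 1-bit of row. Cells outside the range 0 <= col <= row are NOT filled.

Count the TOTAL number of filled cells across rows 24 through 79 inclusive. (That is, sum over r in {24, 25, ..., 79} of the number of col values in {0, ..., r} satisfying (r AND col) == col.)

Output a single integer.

r24=11000 pc2: +4 =4
r25=11001 pc3: +8 =12
r26=11010 pc3: +8 =20
r27=11011 pc4: +16 =36
r28=11100 pc3: +8 =44
r29=11101 pc4: +16 =60
r30=11110 pc4: +16 =76
r31=11111 pc5: +32 =108
r32=100000 pc1: +2 =110
r33=100001 pc2: +4 =114
r34=100010 pc2: +4 =118
r35=100011 pc3: +8 =126
r36=100100 pc2: +4 =130
r37=100101 pc3: +8 =138
r38=100110 pc3: +8 =146
r39=100111 pc4: +16 =162
r40=101000 pc2: +4 =166
r41=101001 pc3: +8 =174
r42=101010 pc3: +8 =182
r43=101011 pc4: +16 =198
r44=101100 pc3: +8 =206
r45=101101 pc4: +16 =222
r46=101110 pc4: +16 =238
r47=101111 pc5: +32 =270
r48=110000 pc2: +4 =274
r49=110001 pc3: +8 =282
r50=110010 pc3: +8 =290
r51=110011 pc4: +16 =306
r52=110100 pc3: +8 =314
r53=110101 pc4: +16 =330
r54=110110 pc4: +16 =346
r55=110111 pc5: +32 =378
r56=111000 pc3: +8 =386
r57=111001 pc4: +16 =402
r58=111010 pc4: +16 =418
r59=111011 pc5: +32 =450
r60=111100 pc4: +16 =466
r61=111101 pc5: +32 =498
r62=111110 pc5: +32 =530
r63=111111 pc6: +64 =594
r64=1000000 pc1: +2 =596
r65=1000001 pc2: +4 =600
r66=1000010 pc2: +4 =604
r67=1000011 pc3: +8 =612
r68=1000100 pc2: +4 =616
r69=1000101 pc3: +8 =624
r70=1000110 pc3: +8 =632
r71=1000111 pc4: +16 =648
r72=1001000 pc2: +4 =652
r73=1001001 pc3: +8 =660
r74=1001010 pc3: +8 =668
r75=1001011 pc4: +16 =684
r76=1001100 pc3: +8 =692
r77=1001101 pc4: +16 =708
r78=1001110 pc4: +16 =724
r79=1001111 pc5: +32 =756

Answer: 756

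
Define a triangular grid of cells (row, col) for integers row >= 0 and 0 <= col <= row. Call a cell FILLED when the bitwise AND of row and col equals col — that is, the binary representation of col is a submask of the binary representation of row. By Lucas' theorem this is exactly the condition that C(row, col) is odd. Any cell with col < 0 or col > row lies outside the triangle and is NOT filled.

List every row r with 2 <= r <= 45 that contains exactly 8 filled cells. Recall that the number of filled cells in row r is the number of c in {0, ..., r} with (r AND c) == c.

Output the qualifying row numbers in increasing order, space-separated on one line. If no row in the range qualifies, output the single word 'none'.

Answer: 7 11 13 14 19 21 22 25 26 28 35 37 38 41 42 44

Derivation:
Row r has 2^popcount(r) filled cells, so we need popcount(r) = log2(8) = 3.
Scan r = 2..45 and keep those with exactly 3 one-bits:
r=2=10 popcount=1 -> skip
r=3=11 popcount=2 -> skip
r=4=100 popcount=1 -> skip
r=5=101 popcount=2 -> skip
r=6=110 popcount=2 -> skip
r=7=111 popcount=3 -> KEEP
r=8=1000 popcount=1 -> skip
r=9=1001 popcount=2 -> skip
r=10=1010 popcount=2 -> skip
r=11=1011 popcount=3 -> KEEP
r=12=1100 popcount=2 -> skip
r=13=1101 popcount=3 -> KEEP
r=14=1110 popcount=3 -> KEEP
r=15=1111 popcount=4 -> skip
r=16=10000 popcount=1 -> skip
r=17=10001 popcount=2 -> skip
r=18=10010 popcount=2 -> skip
r=19=10011 popcount=3 -> KEEP
r=20=10100 popcount=2 -> skip
r=21=10101 popcount=3 -> KEEP
r=22=10110 popcount=3 -> KEEP
r=23=10111 popcount=4 -> skip
r=24=11000 popcount=2 -> skip
r=25=11001 popcount=3 -> KEEP
r=26=11010 popcount=3 -> KEEP
r=27=11011 popcount=4 -> skip
r=28=11100 popcount=3 -> KEEP
r=29=11101 popcount=4 -> skip
r=30=11110 popcount=4 -> skip
r=31=11111 popcount=5 -> skip
r=32=100000 popcount=1 -> skip
r=33=100001 popcount=2 -> skip
r=34=100010 popcount=2 -> skip
r=35=100011 popcount=3 -> KEEP
r=36=100100 popcount=2 -> skip
r=37=100101 popcount=3 -> KEEP
r=38=100110 popcount=3 -> KEEP
r=39=100111 popcount=4 -> skip
r=40=101000 popcount=2 -> skip
r=41=101001 popcount=3 -> KEEP
r=42=101010 popcount=3 -> KEEP
r=43=101011 popcount=4 -> skip
r=44=101100 popcount=3 -> KEEP
r=45=101101 popcount=4 -> skip
Kept rows: 7 11 13 14 19 21 22 25 26 28 35 37 38 41 42 44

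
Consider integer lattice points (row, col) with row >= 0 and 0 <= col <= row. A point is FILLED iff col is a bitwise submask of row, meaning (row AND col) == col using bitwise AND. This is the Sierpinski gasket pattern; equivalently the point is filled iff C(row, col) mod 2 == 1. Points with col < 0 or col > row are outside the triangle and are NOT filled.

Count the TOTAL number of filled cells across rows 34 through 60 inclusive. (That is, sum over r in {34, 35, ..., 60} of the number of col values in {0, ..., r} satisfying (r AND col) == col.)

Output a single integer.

Answer: 352

Derivation:
r34=100010 pc2: +4 =4
r35=100011 pc3: +8 =12
r36=100100 pc2: +4 =16
r37=100101 pc3: +8 =24
r38=100110 pc3: +8 =32
r39=100111 pc4: +16 =48
r40=101000 pc2: +4 =52
r41=101001 pc3: +8 =60
r42=101010 pc3: +8 =68
r43=101011 pc4: +16 =84
r44=101100 pc3: +8 =92
r45=101101 pc4: +16 =108
r46=101110 pc4: +16 =124
r47=101111 pc5: +32 =156
r48=110000 pc2: +4 =160
r49=110001 pc3: +8 =168
r50=110010 pc3: +8 =176
r51=110011 pc4: +16 =192
r52=110100 pc3: +8 =200
r53=110101 pc4: +16 =216
r54=110110 pc4: +16 =232
r55=110111 pc5: +32 =264
r56=111000 pc3: +8 =272
r57=111001 pc4: +16 =288
r58=111010 pc4: +16 =304
r59=111011 pc5: +32 =336
r60=111100 pc4: +16 =352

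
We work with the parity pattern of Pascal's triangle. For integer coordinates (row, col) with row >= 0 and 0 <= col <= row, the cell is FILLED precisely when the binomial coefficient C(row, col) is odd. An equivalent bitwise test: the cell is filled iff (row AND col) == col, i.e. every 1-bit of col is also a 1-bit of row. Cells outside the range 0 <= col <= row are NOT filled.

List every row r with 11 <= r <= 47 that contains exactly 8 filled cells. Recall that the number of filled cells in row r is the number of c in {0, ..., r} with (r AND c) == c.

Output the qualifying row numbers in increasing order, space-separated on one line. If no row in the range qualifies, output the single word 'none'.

Answer: 11 13 14 19 21 22 25 26 28 35 37 38 41 42 44

Derivation:
Row r has 2^popcount(r) filled cells, so we need popcount(r) = log2(8) = 3.
Scan r = 11..47 and keep those with exactly 3 one-bits:
r=11=1011 popcount=3 -> KEEP
r=12=1100 popcount=2 -> skip
r=13=1101 popcount=3 -> KEEP
r=14=1110 popcount=3 -> KEEP
r=15=1111 popcount=4 -> skip
r=16=10000 popcount=1 -> skip
r=17=10001 popcount=2 -> skip
r=18=10010 popcount=2 -> skip
r=19=10011 popcount=3 -> KEEP
r=20=10100 popcount=2 -> skip
r=21=10101 popcount=3 -> KEEP
r=22=10110 popcount=3 -> KEEP
r=23=10111 popcount=4 -> skip
r=24=11000 popcount=2 -> skip
r=25=11001 popcount=3 -> KEEP
r=26=11010 popcount=3 -> KEEP
r=27=11011 popcount=4 -> skip
r=28=11100 popcount=3 -> KEEP
r=29=11101 popcount=4 -> skip
r=30=11110 popcount=4 -> skip
r=31=11111 popcount=5 -> skip
r=32=100000 popcount=1 -> skip
r=33=100001 popcount=2 -> skip
r=34=100010 popcount=2 -> skip
r=35=100011 popcount=3 -> KEEP
r=36=100100 popcount=2 -> skip
r=37=100101 popcount=3 -> KEEP
r=38=100110 popcount=3 -> KEEP
r=39=100111 popcount=4 -> skip
r=40=101000 popcount=2 -> skip
r=41=101001 popcount=3 -> KEEP
r=42=101010 popcount=3 -> KEEP
r=43=101011 popcount=4 -> skip
r=44=101100 popcount=3 -> KEEP
r=45=101101 popcount=4 -> skip
r=46=101110 popcount=4 -> skip
r=47=101111 popcount=5 -> skip
Kept rows: 11 13 14 19 21 22 25 26 28 35 37 38 41 42 44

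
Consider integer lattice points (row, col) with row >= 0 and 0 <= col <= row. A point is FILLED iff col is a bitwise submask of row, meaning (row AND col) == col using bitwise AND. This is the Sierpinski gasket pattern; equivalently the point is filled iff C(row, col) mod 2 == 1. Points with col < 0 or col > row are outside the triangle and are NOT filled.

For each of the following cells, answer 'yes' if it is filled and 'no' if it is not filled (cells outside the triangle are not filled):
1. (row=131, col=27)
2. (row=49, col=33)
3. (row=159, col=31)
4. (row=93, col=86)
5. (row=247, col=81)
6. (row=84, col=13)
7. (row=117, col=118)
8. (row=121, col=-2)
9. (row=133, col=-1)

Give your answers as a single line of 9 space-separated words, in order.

(131,27): row=0b10000011, col=0b11011, row AND col = 0b11 = 3; 3 != 27 -> empty
(49,33): row=0b110001, col=0b100001, row AND col = 0b100001 = 33; 33 == 33 -> filled
(159,31): row=0b10011111, col=0b11111, row AND col = 0b11111 = 31; 31 == 31 -> filled
(93,86): row=0b1011101, col=0b1010110, row AND col = 0b1010100 = 84; 84 != 86 -> empty
(247,81): row=0b11110111, col=0b1010001, row AND col = 0b1010001 = 81; 81 == 81 -> filled
(84,13): row=0b1010100, col=0b1101, row AND col = 0b100 = 4; 4 != 13 -> empty
(117,118): col outside [0, 117] -> not filled
(121,-2): col outside [0, 121] -> not filled
(133,-1): col outside [0, 133] -> not filled

Answer: no yes yes no yes no no no no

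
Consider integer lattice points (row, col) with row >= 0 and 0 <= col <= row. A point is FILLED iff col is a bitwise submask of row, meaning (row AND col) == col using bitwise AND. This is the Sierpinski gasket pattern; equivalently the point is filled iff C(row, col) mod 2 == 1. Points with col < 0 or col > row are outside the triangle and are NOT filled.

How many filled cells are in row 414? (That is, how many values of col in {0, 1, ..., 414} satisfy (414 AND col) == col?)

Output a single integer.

414 in binary = 110011110
popcount(414) = number of 1-bits in 110011110 = 6
A col c satisfies (414 AND c) == c iff every set bit of c is also set in 414; each of the 6 set bits of 414 can independently be on or off in c.
count = 2^6 = 64

Answer: 64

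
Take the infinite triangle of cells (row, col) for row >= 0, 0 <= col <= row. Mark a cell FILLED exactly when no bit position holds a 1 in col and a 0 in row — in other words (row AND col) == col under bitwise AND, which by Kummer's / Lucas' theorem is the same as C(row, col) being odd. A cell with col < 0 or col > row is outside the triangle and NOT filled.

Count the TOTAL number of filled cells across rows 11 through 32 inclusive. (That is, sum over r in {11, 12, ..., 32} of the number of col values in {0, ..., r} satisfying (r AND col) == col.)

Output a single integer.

Answer: 208

Derivation:
r11=1011 pc3: +8 =8
r12=1100 pc2: +4 =12
r13=1101 pc3: +8 =20
r14=1110 pc3: +8 =28
r15=1111 pc4: +16 =44
r16=10000 pc1: +2 =46
r17=10001 pc2: +4 =50
r18=10010 pc2: +4 =54
r19=10011 pc3: +8 =62
r20=10100 pc2: +4 =66
r21=10101 pc3: +8 =74
r22=10110 pc3: +8 =82
r23=10111 pc4: +16 =98
r24=11000 pc2: +4 =102
r25=11001 pc3: +8 =110
r26=11010 pc3: +8 =118
r27=11011 pc4: +16 =134
r28=11100 pc3: +8 =142
r29=11101 pc4: +16 =158
r30=11110 pc4: +16 =174
r31=11111 pc5: +32 =206
r32=100000 pc1: +2 =208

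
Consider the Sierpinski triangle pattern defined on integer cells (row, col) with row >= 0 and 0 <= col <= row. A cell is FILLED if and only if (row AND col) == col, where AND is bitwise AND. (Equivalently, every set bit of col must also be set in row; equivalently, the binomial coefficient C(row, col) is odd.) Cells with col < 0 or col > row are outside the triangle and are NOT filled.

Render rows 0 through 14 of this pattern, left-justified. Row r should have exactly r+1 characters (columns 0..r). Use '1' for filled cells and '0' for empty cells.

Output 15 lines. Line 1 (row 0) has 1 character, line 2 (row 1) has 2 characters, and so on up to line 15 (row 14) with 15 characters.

r0=0: 1
r1=1: 11
r2=10: 101
r3=11: 1111
r4=100: 10001
r5=101: 110011
r6=110: 1010101
r7=111: 11111111
r8=1000: 100000001
r9=1001: 1100000011
r10=1010: 10100000101
r11=1011: 111100001111
r12=1100: 1000100010001
r13=1101: 11001100110011
r14=1110: 101010101010101

Answer: 1
11
101
1111
10001
110011
1010101
11111111
100000001
1100000011
10100000101
111100001111
1000100010001
11001100110011
101010101010101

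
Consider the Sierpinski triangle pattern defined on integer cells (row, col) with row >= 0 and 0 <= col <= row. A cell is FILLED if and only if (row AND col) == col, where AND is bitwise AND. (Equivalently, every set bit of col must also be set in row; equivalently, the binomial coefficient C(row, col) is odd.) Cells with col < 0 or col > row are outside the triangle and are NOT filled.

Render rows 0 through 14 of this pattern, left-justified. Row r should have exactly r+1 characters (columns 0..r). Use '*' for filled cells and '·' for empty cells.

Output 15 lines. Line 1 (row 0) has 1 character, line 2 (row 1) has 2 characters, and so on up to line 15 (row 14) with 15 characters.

Answer: *
**
*·*
****
*···*
**··**
*·*·*·*
********
*·······*
**······**
*·*·····*·*
****····****
*···*···*···*
**··**··**··**
*·*·*·*·*·*·*·*

Derivation:
r0=0: *
r1=1: **
r2=10: *·*
r3=11: ****
r4=100: *···*
r5=101: **··**
r6=110: *·*·*·*
r7=111: ********
r8=1000: *·······*
r9=1001: **······**
r10=1010: *·*·····*·*
r11=1011: ****····****
r12=1100: *···*···*···*
r13=1101: **··**··**··**
r14=1110: *·*·*·*·*·*·*·*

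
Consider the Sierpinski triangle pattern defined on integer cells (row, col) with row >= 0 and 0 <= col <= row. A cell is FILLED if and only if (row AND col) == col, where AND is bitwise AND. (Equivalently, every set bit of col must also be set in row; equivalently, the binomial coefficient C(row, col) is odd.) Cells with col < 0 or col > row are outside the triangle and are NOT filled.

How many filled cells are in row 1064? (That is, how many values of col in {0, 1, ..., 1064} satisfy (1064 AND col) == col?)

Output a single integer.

Answer: 8

Derivation:
1064 in binary = 10000101000
popcount(1064) = number of 1-bits in 10000101000 = 3
A col c satisfies (1064 AND c) == c iff every set bit of c is also set in 1064; each of the 3 set bits of 1064 can independently be on or off in c.
count = 2^3 = 8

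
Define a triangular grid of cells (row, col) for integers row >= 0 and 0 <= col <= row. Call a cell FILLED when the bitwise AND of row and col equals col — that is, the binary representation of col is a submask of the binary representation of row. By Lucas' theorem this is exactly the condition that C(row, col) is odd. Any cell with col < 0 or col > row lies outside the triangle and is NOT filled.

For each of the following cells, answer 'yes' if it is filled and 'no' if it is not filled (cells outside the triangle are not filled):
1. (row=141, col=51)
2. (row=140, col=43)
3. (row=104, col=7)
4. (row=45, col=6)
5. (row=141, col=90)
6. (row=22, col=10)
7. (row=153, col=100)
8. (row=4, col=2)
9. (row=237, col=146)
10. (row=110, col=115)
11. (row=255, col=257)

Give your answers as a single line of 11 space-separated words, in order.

Answer: no no no no no no no no no no no

Derivation:
(141,51): row=0b10001101, col=0b110011, row AND col = 0b1 = 1; 1 != 51 -> empty
(140,43): row=0b10001100, col=0b101011, row AND col = 0b1000 = 8; 8 != 43 -> empty
(104,7): row=0b1101000, col=0b111, row AND col = 0b0 = 0; 0 != 7 -> empty
(45,6): row=0b101101, col=0b110, row AND col = 0b100 = 4; 4 != 6 -> empty
(141,90): row=0b10001101, col=0b1011010, row AND col = 0b1000 = 8; 8 != 90 -> empty
(22,10): row=0b10110, col=0b1010, row AND col = 0b10 = 2; 2 != 10 -> empty
(153,100): row=0b10011001, col=0b1100100, row AND col = 0b0 = 0; 0 != 100 -> empty
(4,2): row=0b100, col=0b10, row AND col = 0b0 = 0; 0 != 2 -> empty
(237,146): row=0b11101101, col=0b10010010, row AND col = 0b10000000 = 128; 128 != 146 -> empty
(110,115): col outside [0, 110] -> not filled
(255,257): col outside [0, 255] -> not filled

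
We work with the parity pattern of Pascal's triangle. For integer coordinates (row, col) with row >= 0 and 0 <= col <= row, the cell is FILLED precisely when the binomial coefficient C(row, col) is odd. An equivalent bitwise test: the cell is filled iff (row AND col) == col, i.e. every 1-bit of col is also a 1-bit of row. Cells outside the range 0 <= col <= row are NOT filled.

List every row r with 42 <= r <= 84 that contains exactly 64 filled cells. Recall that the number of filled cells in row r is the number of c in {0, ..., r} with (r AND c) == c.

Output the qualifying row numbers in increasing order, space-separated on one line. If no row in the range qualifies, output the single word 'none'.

Row r has 2^popcount(r) filled cells, so we need popcount(r) = log2(64) = 6.
Scan r = 42..84 and keep those with exactly 6 one-bits:
r=42=101010 popcount=3 -> skip
r=43=101011 popcount=4 -> skip
r=44=101100 popcount=3 -> skip
r=45=101101 popcount=4 -> skip
r=46=101110 popcount=4 -> skip
r=47=101111 popcount=5 -> skip
r=48=110000 popcount=2 -> skip
r=49=110001 popcount=3 -> skip
r=50=110010 popcount=3 -> skip
r=51=110011 popcount=4 -> skip
r=52=110100 popcount=3 -> skip
r=53=110101 popcount=4 -> skip
r=54=110110 popcount=4 -> skip
r=55=110111 popcount=5 -> skip
r=56=111000 popcount=3 -> skip
r=57=111001 popcount=4 -> skip
r=58=111010 popcount=4 -> skip
r=59=111011 popcount=5 -> skip
r=60=111100 popcount=4 -> skip
r=61=111101 popcount=5 -> skip
r=62=111110 popcount=5 -> skip
r=63=111111 popcount=6 -> KEEP
r=64=1000000 popcount=1 -> skip
r=65=1000001 popcount=2 -> skip
r=66=1000010 popcount=2 -> skip
r=67=1000011 popcount=3 -> skip
r=68=1000100 popcount=2 -> skip
r=69=1000101 popcount=3 -> skip
r=70=1000110 popcount=3 -> skip
r=71=1000111 popcount=4 -> skip
r=72=1001000 popcount=2 -> skip
r=73=1001001 popcount=3 -> skip
r=74=1001010 popcount=3 -> skip
r=75=1001011 popcount=4 -> skip
r=76=1001100 popcount=3 -> skip
r=77=1001101 popcount=4 -> skip
r=78=1001110 popcount=4 -> skip
r=79=1001111 popcount=5 -> skip
r=80=1010000 popcount=2 -> skip
r=81=1010001 popcount=3 -> skip
r=82=1010010 popcount=3 -> skip
r=83=1010011 popcount=4 -> skip
r=84=1010100 popcount=3 -> skip
Kept rows: 63

Answer: 63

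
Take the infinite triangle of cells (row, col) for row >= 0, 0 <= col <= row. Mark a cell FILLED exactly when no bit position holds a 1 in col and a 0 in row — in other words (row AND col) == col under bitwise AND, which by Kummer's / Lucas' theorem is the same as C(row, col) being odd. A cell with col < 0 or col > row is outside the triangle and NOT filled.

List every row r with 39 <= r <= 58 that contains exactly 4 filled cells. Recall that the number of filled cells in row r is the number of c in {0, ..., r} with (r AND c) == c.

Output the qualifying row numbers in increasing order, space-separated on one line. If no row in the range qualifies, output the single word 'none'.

Answer: 40 48

Derivation:
Row r has 2^popcount(r) filled cells, so we need popcount(r) = log2(4) = 2.
Scan r = 39..58 and keep those with exactly 2 one-bits:
r=39=100111 popcount=4 -> skip
r=40=101000 popcount=2 -> KEEP
r=41=101001 popcount=3 -> skip
r=42=101010 popcount=3 -> skip
r=43=101011 popcount=4 -> skip
r=44=101100 popcount=3 -> skip
r=45=101101 popcount=4 -> skip
r=46=101110 popcount=4 -> skip
r=47=101111 popcount=5 -> skip
r=48=110000 popcount=2 -> KEEP
r=49=110001 popcount=3 -> skip
r=50=110010 popcount=3 -> skip
r=51=110011 popcount=4 -> skip
r=52=110100 popcount=3 -> skip
r=53=110101 popcount=4 -> skip
r=54=110110 popcount=4 -> skip
r=55=110111 popcount=5 -> skip
r=56=111000 popcount=3 -> skip
r=57=111001 popcount=4 -> skip
r=58=111010 popcount=4 -> skip
Kept rows: 40 48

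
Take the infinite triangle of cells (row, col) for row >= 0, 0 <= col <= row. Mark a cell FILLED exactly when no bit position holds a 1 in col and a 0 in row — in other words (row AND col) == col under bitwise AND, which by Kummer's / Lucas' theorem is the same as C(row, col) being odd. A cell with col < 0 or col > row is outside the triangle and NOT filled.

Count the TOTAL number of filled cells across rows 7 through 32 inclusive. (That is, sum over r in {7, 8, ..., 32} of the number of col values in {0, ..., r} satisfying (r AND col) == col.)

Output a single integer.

Answer: 226

Derivation:
r7=111 pc3: +8 =8
r8=1000 pc1: +2 =10
r9=1001 pc2: +4 =14
r10=1010 pc2: +4 =18
r11=1011 pc3: +8 =26
r12=1100 pc2: +4 =30
r13=1101 pc3: +8 =38
r14=1110 pc3: +8 =46
r15=1111 pc4: +16 =62
r16=10000 pc1: +2 =64
r17=10001 pc2: +4 =68
r18=10010 pc2: +4 =72
r19=10011 pc3: +8 =80
r20=10100 pc2: +4 =84
r21=10101 pc3: +8 =92
r22=10110 pc3: +8 =100
r23=10111 pc4: +16 =116
r24=11000 pc2: +4 =120
r25=11001 pc3: +8 =128
r26=11010 pc3: +8 =136
r27=11011 pc4: +16 =152
r28=11100 pc3: +8 =160
r29=11101 pc4: +16 =176
r30=11110 pc4: +16 =192
r31=11111 pc5: +32 =224
r32=100000 pc1: +2 =226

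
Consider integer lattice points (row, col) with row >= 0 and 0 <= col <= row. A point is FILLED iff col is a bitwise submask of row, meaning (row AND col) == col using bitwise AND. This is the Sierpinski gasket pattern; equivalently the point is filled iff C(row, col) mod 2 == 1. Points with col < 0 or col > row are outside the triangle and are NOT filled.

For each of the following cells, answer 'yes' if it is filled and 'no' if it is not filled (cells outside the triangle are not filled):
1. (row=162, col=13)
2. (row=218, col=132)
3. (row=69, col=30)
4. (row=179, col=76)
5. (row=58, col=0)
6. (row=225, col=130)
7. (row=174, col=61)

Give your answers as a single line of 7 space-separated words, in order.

Answer: no no no no yes no no

Derivation:
(162,13): row=0b10100010, col=0b1101, row AND col = 0b0 = 0; 0 != 13 -> empty
(218,132): row=0b11011010, col=0b10000100, row AND col = 0b10000000 = 128; 128 != 132 -> empty
(69,30): row=0b1000101, col=0b11110, row AND col = 0b100 = 4; 4 != 30 -> empty
(179,76): row=0b10110011, col=0b1001100, row AND col = 0b0 = 0; 0 != 76 -> empty
(58,0): row=0b111010, col=0b0, row AND col = 0b0 = 0; 0 == 0 -> filled
(225,130): row=0b11100001, col=0b10000010, row AND col = 0b10000000 = 128; 128 != 130 -> empty
(174,61): row=0b10101110, col=0b111101, row AND col = 0b101100 = 44; 44 != 61 -> empty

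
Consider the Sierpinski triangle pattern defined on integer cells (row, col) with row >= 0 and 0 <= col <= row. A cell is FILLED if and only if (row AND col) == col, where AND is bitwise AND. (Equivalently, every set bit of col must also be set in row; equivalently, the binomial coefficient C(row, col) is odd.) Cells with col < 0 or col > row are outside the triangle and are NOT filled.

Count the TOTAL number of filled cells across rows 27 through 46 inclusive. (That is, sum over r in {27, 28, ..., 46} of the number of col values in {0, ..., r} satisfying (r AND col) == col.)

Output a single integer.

Answer: 218

Derivation:
r27=11011 pc4: +16 =16
r28=11100 pc3: +8 =24
r29=11101 pc4: +16 =40
r30=11110 pc4: +16 =56
r31=11111 pc5: +32 =88
r32=100000 pc1: +2 =90
r33=100001 pc2: +4 =94
r34=100010 pc2: +4 =98
r35=100011 pc3: +8 =106
r36=100100 pc2: +4 =110
r37=100101 pc3: +8 =118
r38=100110 pc3: +8 =126
r39=100111 pc4: +16 =142
r40=101000 pc2: +4 =146
r41=101001 pc3: +8 =154
r42=101010 pc3: +8 =162
r43=101011 pc4: +16 =178
r44=101100 pc3: +8 =186
r45=101101 pc4: +16 =202
r46=101110 pc4: +16 =218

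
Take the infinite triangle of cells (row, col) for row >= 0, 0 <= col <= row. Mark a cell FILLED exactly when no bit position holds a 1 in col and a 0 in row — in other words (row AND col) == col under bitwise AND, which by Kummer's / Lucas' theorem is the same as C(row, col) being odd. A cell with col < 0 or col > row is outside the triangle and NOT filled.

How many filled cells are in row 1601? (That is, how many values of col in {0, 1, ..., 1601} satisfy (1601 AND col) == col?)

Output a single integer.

Answer: 16

Derivation:
1601 in binary = 11001000001
popcount(1601) = number of 1-bits in 11001000001 = 4
A col c satisfies (1601 AND c) == c iff every set bit of c is also set in 1601; each of the 4 set bits of 1601 can independently be on or off in c.
count = 2^4 = 16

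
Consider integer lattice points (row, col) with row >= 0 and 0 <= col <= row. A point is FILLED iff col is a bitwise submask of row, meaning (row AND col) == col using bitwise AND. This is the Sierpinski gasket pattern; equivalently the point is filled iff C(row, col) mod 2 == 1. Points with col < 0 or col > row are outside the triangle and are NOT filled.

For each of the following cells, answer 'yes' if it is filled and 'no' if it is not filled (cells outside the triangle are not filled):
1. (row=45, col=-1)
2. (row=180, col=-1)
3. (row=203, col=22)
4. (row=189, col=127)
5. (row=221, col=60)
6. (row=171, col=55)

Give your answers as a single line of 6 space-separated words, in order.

Answer: no no no no no no

Derivation:
(45,-1): col outside [0, 45] -> not filled
(180,-1): col outside [0, 180] -> not filled
(203,22): row=0b11001011, col=0b10110, row AND col = 0b10 = 2; 2 != 22 -> empty
(189,127): row=0b10111101, col=0b1111111, row AND col = 0b111101 = 61; 61 != 127 -> empty
(221,60): row=0b11011101, col=0b111100, row AND col = 0b11100 = 28; 28 != 60 -> empty
(171,55): row=0b10101011, col=0b110111, row AND col = 0b100011 = 35; 35 != 55 -> empty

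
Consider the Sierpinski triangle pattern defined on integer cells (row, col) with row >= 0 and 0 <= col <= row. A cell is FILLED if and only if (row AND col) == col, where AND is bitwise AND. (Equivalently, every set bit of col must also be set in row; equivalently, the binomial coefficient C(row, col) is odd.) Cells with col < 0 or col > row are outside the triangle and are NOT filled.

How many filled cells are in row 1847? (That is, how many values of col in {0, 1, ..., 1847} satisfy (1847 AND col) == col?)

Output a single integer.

Answer: 256

Derivation:
1847 in binary = 11100110111
popcount(1847) = number of 1-bits in 11100110111 = 8
A col c satisfies (1847 AND c) == c iff every set bit of c is also set in 1847; each of the 8 set bits of 1847 can independently be on or off in c.
count = 2^8 = 256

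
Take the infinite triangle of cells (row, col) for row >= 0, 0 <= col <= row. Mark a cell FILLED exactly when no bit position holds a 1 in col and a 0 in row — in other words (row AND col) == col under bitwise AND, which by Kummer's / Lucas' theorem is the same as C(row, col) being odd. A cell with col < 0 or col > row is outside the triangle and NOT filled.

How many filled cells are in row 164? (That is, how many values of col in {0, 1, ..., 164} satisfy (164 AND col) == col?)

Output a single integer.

164 in binary = 10100100
popcount(164) = number of 1-bits in 10100100 = 3
A col c satisfies (164 AND c) == c iff every set bit of c is also set in 164; each of the 3 set bits of 164 can independently be on or off in c.
count = 2^3 = 8

Answer: 8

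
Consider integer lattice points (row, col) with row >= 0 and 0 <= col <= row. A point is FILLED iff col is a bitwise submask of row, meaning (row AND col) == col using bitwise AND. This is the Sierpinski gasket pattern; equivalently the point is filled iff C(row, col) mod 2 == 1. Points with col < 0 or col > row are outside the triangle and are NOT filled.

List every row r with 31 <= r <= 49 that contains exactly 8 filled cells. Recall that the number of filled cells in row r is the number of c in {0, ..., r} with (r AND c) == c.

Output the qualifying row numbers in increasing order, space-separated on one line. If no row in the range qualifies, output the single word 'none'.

Row r has 2^popcount(r) filled cells, so we need popcount(r) = log2(8) = 3.
Scan r = 31..49 and keep those with exactly 3 one-bits:
r=31=11111 popcount=5 -> skip
r=32=100000 popcount=1 -> skip
r=33=100001 popcount=2 -> skip
r=34=100010 popcount=2 -> skip
r=35=100011 popcount=3 -> KEEP
r=36=100100 popcount=2 -> skip
r=37=100101 popcount=3 -> KEEP
r=38=100110 popcount=3 -> KEEP
r=39=100111 popcount=4 -> skip
r=40=101000 popcount=2 -> skip
r=41=101001 popcount=3 -> KEEP
r=42=101010 popcount=3 -> KEEP
r=43=101011 popcount=4 -> skip
r=44=101100 popcount=3 -> KEEP
r=45=101101 popcount=4 -> skip
r=46=101110 popcount=4 -> skip
r=47=101111 popcount=5 -> skip
r=48=110000 popcount=2 -> skip
r=49=110001 popcount=3 -> KEEP
Kept rows: 35 37 38 41 42 44 49

Answer: 35 37 38 41 42 44 49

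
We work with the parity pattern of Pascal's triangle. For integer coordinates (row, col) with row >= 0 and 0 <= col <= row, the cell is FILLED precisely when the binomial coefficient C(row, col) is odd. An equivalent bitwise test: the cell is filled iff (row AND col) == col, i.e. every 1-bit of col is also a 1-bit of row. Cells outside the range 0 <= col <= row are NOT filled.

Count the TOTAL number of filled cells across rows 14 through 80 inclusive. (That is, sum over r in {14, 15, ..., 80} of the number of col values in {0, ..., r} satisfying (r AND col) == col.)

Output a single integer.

Answer: 838

Derivation:
r14=1110 pc3: +8 =8
r15=1111 pc4: +16 =24
r16=10000 pc1: +2 =26
r17=10001 pc2: +4 =30
r18=10010 pc2: +4 =34
r19=10011 pc3: +8 =42
r20=10100 pc2: +4 =46
r21=10101 pc3: +8 =54
r22=10110 pc3: +8 =62
r23=10111 pc4: +16 =78
r24=11000 pc2: +4 =82
r25=11001 pc3: +8 =90
r26=11010 pc3: +8 =98
r27=11011 pc4: +16 =114
r28=11100 pc3: +8 =122
r29=11101 pc4: +16 =138
r30=11110 pc4: +16 =154
r31=11111 pc5: +32 =186
r32=100000 pc1: +2 =188
r33=100001 pc2: +4 =192
r34=100010 pc2: +4 =196
r35=100011 pc3: +8 =204
r36=100100 pc2: +4 =208
r37=100101 pc3: +8 =216
r38=100110 pc3: +8 =224
r39=100111 pc4: +16 =240
r40=101000 pc2: +4 =244
r41=101001 pc3: +8 =252
r42=101010 pc3: +8 =260
r43=101011 pc4: +16 =276
r44=101100 pc3: +8 =284
r45=101101 pc4: +16 =300
r46=101110 pc4: +16 =316
r47=101111 pc5: +32 =348
r48=110000 pc2: +4 =352
r49=110001 pc3: +8 =360
r50=110010 pc3: +8 =368
r51=110011 pc4: +16 =384
r52=110100 pc3: +8 =392
r53=110101 pc4: +16 =408
r54=110110 pc4: +16 =424
r55=110111 pc5: +32 =456
r56=111000 pc3: +8 =464
r57=111001 pc4: +16 =480
r58=111010 pc4: +16 =496
r59=111011 pc5: +32 =528
r60=111100 pc4: +16 =544
r61=111101 pc5: +32 =576
r62=111110 pc5: +32 =608
r63=111111 pc6: +64 =672
r64=1000000 pc1: +2 =674
r65=1000001 pc2: +4 =678
r66=1000010 pc2: +4 =682
r67=1000011 pc3: +8 =690
r68=1000100 pc2: +4 =694
r69=1000101 pc3: +8 =702
r70=1000110 pc3: +8 =710
r71=1000111 pc4: +16 =726
r72=1001000 pc2: +4 =730
r73=1001001 pc3: +8 =738
r74=1001010 pc3: +8 =746
r75=1001011 pc4: +16 =762
r76=1001100 pc3: +8 =770
r77=1001101 pc4: +16 =786
r78=1001110 pc4: +16 =802
r79=1001111 pc5: +32 =834
r80=1010000 pc2: +4 =838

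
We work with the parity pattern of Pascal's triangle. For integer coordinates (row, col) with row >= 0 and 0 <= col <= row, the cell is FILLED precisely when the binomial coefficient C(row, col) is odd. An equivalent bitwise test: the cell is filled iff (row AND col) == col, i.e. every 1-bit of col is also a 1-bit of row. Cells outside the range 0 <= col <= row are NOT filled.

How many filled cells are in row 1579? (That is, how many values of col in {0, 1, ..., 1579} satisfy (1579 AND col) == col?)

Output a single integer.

1579 in binary = 11000101011
popcount(1579) = number of 1-bits in 11000101011 = 6
A col c satisfies (1579 AND c) == c iff every set bit of c is also set in 1579; each of the 6 set bits of 1579 can independently be on or off in c.
count = 2^6 = 64

Answer: 64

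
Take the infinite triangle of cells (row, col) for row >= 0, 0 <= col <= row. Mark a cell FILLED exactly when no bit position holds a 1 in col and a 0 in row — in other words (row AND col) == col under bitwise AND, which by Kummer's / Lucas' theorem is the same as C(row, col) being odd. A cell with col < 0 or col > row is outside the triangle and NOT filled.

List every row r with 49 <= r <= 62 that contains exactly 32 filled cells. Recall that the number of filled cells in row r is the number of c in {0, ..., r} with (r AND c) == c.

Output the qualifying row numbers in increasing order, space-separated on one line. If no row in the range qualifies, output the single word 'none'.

Answer: 55 59 61 62

Derivation:
Row r has 2^popcount(r) filled cells, so we need popcount(r) = log2(32) = 5.
Scan r = 49..62 and keep those with exactly 5 one-bits:
r=49=110001 popcount=3 -> skip
r=50=110010 popcount=3 -> skip
r=51=110011 popcount=4 -> skip
r=52=110100 popcount=3 -> skip
r=53=110101 popcount=4 -> skip
r=54=110110 popcount=4 -> skip
r=55=110111 popcount=5 -> KEEP
r=56=111000 popcount=3 -> skip
r=57=111001 popcount=4 -> skip
r=58=111010 popcount=4 -> skip
r=59=111011 popcount=5 -> KEEP
r=60=111100 popcount=4 -> skip
r=61=111101 popcount=5 -> KEEP
r=62=111110 popcount=5 -> KEEP
Kept rows: 55 59 61 62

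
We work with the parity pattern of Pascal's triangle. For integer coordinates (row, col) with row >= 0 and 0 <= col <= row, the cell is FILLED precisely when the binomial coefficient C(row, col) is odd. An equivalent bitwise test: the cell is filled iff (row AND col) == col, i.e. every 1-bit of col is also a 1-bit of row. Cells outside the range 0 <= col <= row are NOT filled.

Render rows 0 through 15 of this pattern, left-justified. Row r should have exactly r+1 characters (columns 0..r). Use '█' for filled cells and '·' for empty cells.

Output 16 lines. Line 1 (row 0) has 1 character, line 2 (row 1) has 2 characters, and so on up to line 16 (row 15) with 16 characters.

Answer: █
██
█·█
████
█···█
██··██
█·█·█·█
████████
█·······█
██······██
█·█·····█·█
████····████
█···█···█···█
██··██··██··██
█·█·█·█·█·█·█·█
████████████████

Derivation:
r0=0: █
r1=1: ██
r2=10: █·█
r3=11: ████
r4=100: █···█
r5=101: ██··██
r6=110: █·█·█·█
r7=111: ████████
r8=1000: █·······█
r9=1001: ██······██
r10=1010: █·█·····█·█
r11=1011: ████····████
r12=1100: █···█···█···█
r13=1101: ██··██··██··██
r14=1110: █·█·█·█·█·█·█·█
r15=1111: ████████████████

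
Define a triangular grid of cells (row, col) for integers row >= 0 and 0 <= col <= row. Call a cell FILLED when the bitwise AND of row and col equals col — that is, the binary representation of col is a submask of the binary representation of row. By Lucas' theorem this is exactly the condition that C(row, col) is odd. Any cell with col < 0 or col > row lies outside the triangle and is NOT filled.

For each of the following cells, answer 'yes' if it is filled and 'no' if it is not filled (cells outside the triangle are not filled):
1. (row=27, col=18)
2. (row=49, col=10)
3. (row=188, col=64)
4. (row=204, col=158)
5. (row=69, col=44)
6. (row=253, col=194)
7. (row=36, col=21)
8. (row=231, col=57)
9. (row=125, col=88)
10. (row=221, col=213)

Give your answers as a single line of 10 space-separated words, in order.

Answer: yes no no no no no no no yes yes

Derivation:
(27,18): row=0b11011, col=0b10010, row AND col = 0b10010 = 18; 18 == 18 -> filled
(49,10): row=0b110001, col=0b1010, row AND col = 0b0 = 0; 0 != 10 -> empty
(188,64): row=0b10111100, col=0b1000000, row AND col = 0b0 = 0; 0 != 64 -> empty
(204,158): row=0b11001100, col=0b10011110, row AND col = 0b10001100 = 140; 140 != 158 -> empty
(69,44): row=0b1000101, col=0b101100, row AND col = 0b100 = 4; 4 != 44 -> empty
(253,194): row=0b11111101, col=0b11000010, row AND col = 0b11000000 = 192; 192 != 194 -> empty
(36,21): row=0b100100, col=0b10101, row AND col = 0b100 = 4; 4 != 21 -> empty
(231,57): row=0b11100111, col=0b111001, row AND col = 0b100001 = 33; 33 != 57 -> empty
(125,88): row=0b1111101, col=0b1011000, row AND col = 0b1011000 = 88; 88 == 88 -> filled
(221,213): row=0b11011101, col=0b11010101, row AND col = 0b11010101 = 213; 213 == 213 -> filled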